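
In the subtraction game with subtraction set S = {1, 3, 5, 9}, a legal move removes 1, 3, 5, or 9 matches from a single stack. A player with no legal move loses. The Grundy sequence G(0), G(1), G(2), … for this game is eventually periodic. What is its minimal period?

2

G(0) = 0
G(1) = mex{0} = 1
G(2) = mex{1} = 0
G(3) = mex{0,0} = 1
G(4) = mex{1,1} = 0
G(5) = mex{0,0,0} = 1
G(6) = mex{1,1,1} = 0
G(7) = mex{0,0,0} = 1
G(8) = mex{1,1,1} = 0
G(9) = mex{0,0,0,0} = 1
G(10) = mex{1,1,1,1} = 0
G(11) = mex{0,0,0,0} = 1
G(12) = mex{1,1,1,1} = 0
G(13) = mex{0,0,0,0} = 1
G(14) = mex{1,1,1,1} = 0
G(n+2) = G(n) holds for n = 0,…,8 (a full window of length max(S) = 9), so the sequence is purely periodic with period 2.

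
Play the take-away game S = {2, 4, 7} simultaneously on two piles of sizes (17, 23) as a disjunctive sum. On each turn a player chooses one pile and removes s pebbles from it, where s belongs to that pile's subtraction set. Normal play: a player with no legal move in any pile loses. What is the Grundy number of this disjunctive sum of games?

0

All piles use S = {2, 4, 7}:
G(0) = 0
G(1) = mex{} = 0
G(2) = mex{0} = 1
G(3) = mex{0} = 1
G(4) = mex{1,0} = 2
G(5) = mex{1,0} = 2
G(6) = mex{2,1} = 0
G(7) = mex{2,1,0} = 3
G(8) = mex{0,2,0} = 1
G(9) = mex{3,2,1} = 0
G(10) = mex{1,0,1} = 2
G(11) = mex{0,3,2} = 1
G(12) = mex{2,1,2} = 0
G(13) = mex{1,0,0} = 2
G(14) = mex{0,2,3} = 1
G(15) = mex{2,1,1} = 0
G(16) = mex{1,0,0} = 2
G(17) = mex{0,2,2} = 1
G(18) = mex{2,1,1} = 0
G(19) = mex{1,0,0} = 2
G(20) = mex{0,2,2} = 1
G(21) = mex{2,1,1} = 0
G(22) = mex{1,0,0} = 2
G(23) = mex{0,2,2} = 1
Pile A: G(17) = 1.
Pile B: G(23) = 1.
Combined Grundy value = 1 ⊕ 1 = 0.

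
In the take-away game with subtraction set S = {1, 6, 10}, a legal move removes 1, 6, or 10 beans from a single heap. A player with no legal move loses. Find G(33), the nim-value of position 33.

G(0) = 0
G(1) = mex{0} = 1
G(2) = mex{1} = 0
G(3) = mex{0} = 1
G(4) = mex{1} = 0
G(5) = mex{0} = 1
G(6) = mex{1,0} = 2
G(7) = mex{2,1} = 0
G(8) = mex{0,0} = 1
G(9) = mex{1,1} = 0
G(10) = mex{0,0,0} = 1
G(11) = mex{1,1,1} = 0
G(12) = mex{0,2,0} = 1
G(13) = mex{1,0,1} = 2
G(14) = mex{2,1,0} = 3
G(15) = mex{3,0,1} = 2
G(16) = mex{2,1,2} = 0
G(17) = mex{0,0,0} = 1
G(18) = mex{1,1,1} = 0
G(19) = mex{0,2,0} = 1
G(20) = mex{1,3,1} = 0
G(21) = mex{0,2,0} = 1
G(22) = mex{1,0,1} = 2
G(23) = mex{2,1,2} = 0
G(24) = mex{0,0,3} = 1
G(25) = mex{1,1,2} = 0
G(26) = mex{0,0,0} = 1
G(27) = mex{1,1,1} = 0
G(28) = mex{0,2,0} = 1
G(29) = mex{1,0,1} = 2
G(30) = mex{2,1,0} = 3
G(31) = mex{3,0,1} = 2
G(32) = mex{2,1,2} = 0
G(33) = mex{0,0,0} = 1

1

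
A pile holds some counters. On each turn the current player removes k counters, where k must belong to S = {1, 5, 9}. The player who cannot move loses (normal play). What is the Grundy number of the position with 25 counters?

n :  0  1  2  3  4  5  6  7  8  9 10 11 12 13 14 15 16 17 18 19 20 21 22 23 24 25
G :  0  1  0  1  0  1  0  1  0  1  0  1  0  1  0  1  0  1  0  1  0  1  0  1  0  1

1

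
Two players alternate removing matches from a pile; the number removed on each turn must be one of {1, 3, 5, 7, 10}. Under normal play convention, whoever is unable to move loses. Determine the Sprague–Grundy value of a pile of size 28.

3

G(0) = 0
G(1) = mex{0} = 1
G(2) = mex{1} = 0
G(3) = mex{0,0} = 1
G(4) = mex{1,1} = 0
G(5) = mex{0,0,0} = 1
G(6) = mex{1,1,1} = 0
G(7) = mex{0,0,0,0} = 1
G(8) = mex{1,1,1,1} = 0
G(9) = mex{0,0,0,0} = 1
G(10) = mex{1,1,1,1,0} = 2
G(11) = mex{2,0,0,0,1} = 3
G(12) = mex{3,1,1,1,0} = 2
G(13) = mex{2,2,0,0,1} = 3
G(14) = mex{3,3,1,1,0} = 2
G(15) = mex{2,2,2,0,1} = 3
G(16) = mex{3,3,3,1,0} = 2
G(17) = mex{2,2,2,2,1} = 0
G(18) = mex{0,3,3,3,0} = 1
G(19) = mex{1,2,2,2,1} = 0
G(20) = mex{0,0,3,3,2} = 1
G(21) = mex{1,1,2,2,3} = 0
G(22) = mex{0,0,0,3,2} = 1
G(23) = mex{1,1,1,2,3} = 0
G(24) = mex{0,0,0,0,2} = 1
G(25) = mex{1,1,1,1,3} = 0
G(26) = mex{0,0,0,0,2} = 1
G(27) = mex{1,1,1,1,0} = 2
G(28) = mex{2,0,0,0,1} = 3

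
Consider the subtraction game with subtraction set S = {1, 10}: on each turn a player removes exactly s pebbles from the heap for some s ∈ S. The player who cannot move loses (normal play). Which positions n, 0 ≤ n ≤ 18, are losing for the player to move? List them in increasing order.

0, 2, 4, 6, 8, 11, 13, 15, 17

n :  0  1  2  3  4  5  6  7  8  9 10 11 12 13 14 15 16 17 18
G :  0  1  0  1  0  1  0  1  0  1  2  0  1  0  1  0  1  0  1
P-positions are exactly the n with G(n) = 0.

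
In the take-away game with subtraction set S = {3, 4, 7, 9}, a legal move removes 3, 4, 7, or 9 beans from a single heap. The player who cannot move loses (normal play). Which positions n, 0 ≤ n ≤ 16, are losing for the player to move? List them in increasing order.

n :  0  1  2  3  4  5  6  7  8  9 10 11 12 13 14 15 16
G :  0  0  0  1  1  1  2  2  2  3  3  3  0  0  0  1  1
P-positions are exactly the n with G(n) = 0.

0, 1, 2, 12, 13, 14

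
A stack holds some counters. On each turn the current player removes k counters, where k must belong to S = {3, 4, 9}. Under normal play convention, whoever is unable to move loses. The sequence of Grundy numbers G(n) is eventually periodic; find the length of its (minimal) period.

n :  0  1  2  3  4  5  6  7  8  9 10 11 12 13 14 15 16 17 18 19 20 21 22 23 24 25 26 27
G :  0  0  0  1  1  1  2  0  0  3  1  1  2  0  0  0  1  1  1  2  0  0  3  1  1  2  0  0
G(n+13) = G(n) holds for n = 0,…,8 (a full window of length max(S) = 9), so the sequence is purely periodic with period 13.

13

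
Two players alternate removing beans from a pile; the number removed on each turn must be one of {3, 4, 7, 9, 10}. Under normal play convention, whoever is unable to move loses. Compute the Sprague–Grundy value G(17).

G(0) = 0
G(1) = mex{} = 0
G(2) = mex{} = 0
G(3) = mex{0} = 1
G(4) = mex{0,0} = 1
G(5) = mex{0,0} = 1
G(6) = mex{1,0} = 2
G(7) = mex{1,1,0} = 2
G(8) = mex{1,1,0} = 2
G(9) = mex{2,1,0,0} = 3
G(10) = mex{2,2,1,0,0} = 3
G(11) = mex{2,2,1,0,0} = 3
G(12) = mex{3,2,1,1,0} = 4
G(13) = mex{3,3,2,1,1} = 0
G(14) = mex{3,3,2,1,1} = 0
G(15) = mex{4,3,2,2,1} = 0
G(16) = mex{0,4,3,2,2} = 1
G(17) = mex{0,0,3,2,2} = 1

1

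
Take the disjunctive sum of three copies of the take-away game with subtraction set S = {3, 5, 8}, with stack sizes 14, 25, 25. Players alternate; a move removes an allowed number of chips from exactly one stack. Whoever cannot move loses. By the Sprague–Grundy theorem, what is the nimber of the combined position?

1

All stacks use S = {3, 5, 8}:
G(0) = 0
G(1) = mex{} = 0
G(2) = mex{} = 0
G(3) = mex{0} = 1
G(4) = mex{0} = 1
G(5) = mex{0,0} = 1
G(6) = mex{1,0} = 2
G(7) = mex{1,0} = 2
G(8) = mex{1,1,0} = 2
G(9) = mex{2,1,0} = 3
G(10) = mex{2,1,0} = 3
G(11) = mex{2,2,1} = 0
G(12) = mex{3,2,1} = 0
G(13) = mex{3,2,1} = 0
G(14) = mex{0,3,2} = 1
G(15) = mex{0,3,2} = 1
G(16) = mex{0,0,2} = 1
G(17) = mex{1,0,3} = 2
G(18) = mex{1,0,3} = 2
G(19) = mex{1,1,0} = 2
G(20) = mex{2,1,0} = 3
G(21) = mex{2,1,0} = 3
G(22) = mex{2,2,1} = 0
G(23) = mex{3,2,1} = 0
G(24) = mex{3,2,1} = 0
G(25) = mex{0,3,2} = 1
Stack A: G(14) = 1.
Stack B: G(25) = 1.
Stack C: G(25) = 1.
Combined Grundy value = 1 ⊕ 1 ⊕ 1 = 1.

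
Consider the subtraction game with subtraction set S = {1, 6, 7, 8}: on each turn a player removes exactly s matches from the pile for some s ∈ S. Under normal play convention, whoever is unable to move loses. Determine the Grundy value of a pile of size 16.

1

n :  0  1  2  3  4  5  6  7  8  9 10 11 12 13 14 15 16
G :  0  1  0  1  0  1  2  3  2  3  2  3  4  0  1  0  1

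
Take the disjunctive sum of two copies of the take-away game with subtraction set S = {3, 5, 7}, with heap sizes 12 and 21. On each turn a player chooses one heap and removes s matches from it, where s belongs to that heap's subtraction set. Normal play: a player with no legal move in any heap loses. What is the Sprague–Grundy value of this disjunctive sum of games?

All heaps use S = {3, 5, 7}:
n :  0  1  2  3  4  5  6  7  8  9 10 11 12 13 14 15 16 17 18 19 20 21
G :  0  0  0  1  1  1  2  2  2  3  0  0  0  1  1  1  2  2  2  3  0  0
Heap A: G(12) = 0.
Heap B: G(21) = 0.
Combined Grundy value = 0 ⊕ 0 = 0.

0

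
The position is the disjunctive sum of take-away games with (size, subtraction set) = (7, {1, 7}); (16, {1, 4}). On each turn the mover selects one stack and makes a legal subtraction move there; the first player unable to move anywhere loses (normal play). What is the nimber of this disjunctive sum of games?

0

Stack A, S = {1, 7}:
n : 0 1 2 3 4 5 6 7
G : 0 1 0 1 0 1 0 1
G_A(7) = 1.
Stack B, S = {1, 4}:
n :  0  1  2  3  4  5  6  7  8  9 10 11 12 13 14 15 16
G :  0  1  0  1  2  0  1  0  1  2  0  1  0  1  2  0  1
G_B(16) = 1.
Combined Grundy value = 1 ⊕ 1 = 0.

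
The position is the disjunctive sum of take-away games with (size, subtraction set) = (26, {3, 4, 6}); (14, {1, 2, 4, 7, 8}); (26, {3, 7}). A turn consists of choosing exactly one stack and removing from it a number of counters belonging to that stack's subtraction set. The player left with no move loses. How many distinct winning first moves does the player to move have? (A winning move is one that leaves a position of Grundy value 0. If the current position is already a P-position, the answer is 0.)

0

Stack A, S = {3, 4, 6}:
n :  0  1  2  3  4  5  6  7  8  9 10 11 12 13 14 15 16 17 18 19 20 21 22 23 24 25 26
G :  0  0  0  1  1  1  2  2  2  0  0  0  1  1  1  2  2  2  0  0  0  1  1  1  2  2  2
G_A(26) = 2.
Stack B, S = {1, 2, 4, 7, 8}:
G(0) = 0
G(1) = mex{0} = 1
G(2) = mex{1,0} = 2
G(3) = mex{2,1} = 0
G(4) = mex{0,2,0} = 1
G(5) = mex{1,0,1} = 2
G(6) = mex{2,1,2} = 0
G(7) = mex{0,2,0,0} = 1
G(8) = mex{1,0,1,1,0} = 2
G(9) = mex{2,1,2,2,1} = 0
G(10) = mex{0,2,0,0,2} = 1
G(11) = mex{1,0,1,1,0} = 2
G(12) = mex{2,1,2,2,1} = 0
G(13) = mex{0,2,0,0,2} = 1
G(14) = mex{1,0,1,1,0} = 2
G_B(14) = 2.
Stack C, S = {3, 7}:
n :  0  1  2  3  4  5  6  7  8  9 10 11 12 13 14 15 16 17 18 19 20 21 22 23 24 25 26
G :  0  0  0  1  1  1  0  2  2  1  0  0  0  1  1  1  0  2  2  1  0  0  0  1  1  1  0
G_C(26) = 0.
Combined Grundy value = 2 ⊕ 2 ⊕ 0 = 0.
A winning move leaves total XOR = 0, i.e. changes one component's Grundy value g to g ⊕ X where X is the current total.
Stack A: target g' = 2⊕0 = 2, but every legal move changes the Grundy value (mex property), so 0 moves.
Stack B: target g' = 2⊕0 = 2, but every legal move changes the Grundy value (mex property), so 0 moves.
Stack C: target g' = 0⊕0 = 0, but every legal move changes the Grundy value (mex property), so 0 moves.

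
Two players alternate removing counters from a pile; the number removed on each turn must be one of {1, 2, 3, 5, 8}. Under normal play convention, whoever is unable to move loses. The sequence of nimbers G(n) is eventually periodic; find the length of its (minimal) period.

10

G(0) = 0
G(1) = mex{0} = 1
G(2) = mex{1,0} = 2
G(3) = mex{2,1,0} = 3
G(4) = mex{3,2,1} = 0
G(5) = mex{0,3,2,0} = 1
G(6) = mex{1,0,3,1} = 2
G(7) = mex{2,1,0,2} = 3
G(8) = mex{3,2,1,3,0} = 4
G(9) = mex{4,3,2,0,1} = 5
G(10) = mex{5,4,3,1,2} = 0
G(11) = mex{0,5,4,2,3} = 1
G(12) = mex{1,0,5,3,0} = 2
G(13) = mex{2,1,0,4,1} = 3
G(14) = mex{3,2,1,5,2} = 0
G(15) = mex{0,3,2,0,3} = 1
G(16) = mex{1,0,3,1,4} = 2
G(17) = mex{2,1,0,2,5} = 3
G(18) = mex{3,2,1,3,0} = 4
G(19) = mex{4,3,2,0,1} = 5
G(20) = mex{5,4,3,1,2} = 0
G(21) = mex{0,5,4,2,3} = 1
G(n+10) = G(n) holds for n = 0,…,7 (a full window of length max(S) = 8), so the sequence is purely periodic with period 10.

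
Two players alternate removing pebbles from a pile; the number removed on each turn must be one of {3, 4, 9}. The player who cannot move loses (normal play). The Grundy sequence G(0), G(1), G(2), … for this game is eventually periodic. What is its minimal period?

13

n :  0  1  2  3  4  5  6  7  8  9 10 11 12 13 14 15 16 17 18 19 20 21 22 23 24 25 26 27
G :  0  0  0  1  1  1  2  0  0  3  1  1  2  0  0  0  1  1  1  2  0  0  3  1  1  2  0  0
G(n+13) = G(n) holds for n = 0,…,8 (a full window of length max(S) = 9), so the sequence is purely periodic with period 13.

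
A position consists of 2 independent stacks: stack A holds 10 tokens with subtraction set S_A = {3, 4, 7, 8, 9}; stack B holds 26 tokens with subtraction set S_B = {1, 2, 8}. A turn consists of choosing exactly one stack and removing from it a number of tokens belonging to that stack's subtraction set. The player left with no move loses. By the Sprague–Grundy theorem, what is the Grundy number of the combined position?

Stack A, S = {3, 4, 7, 8, 9}:
n :  0  1  2  3  4  5  6  7  8  9 10
G :  0  0  0  1  1  1  2  2  2  3  3
G_A(10) = 3.
Stack B, S = {1, 2, 8}:
G(0) = 0
G(1) = mex{0} = 1
G(2) = mex{1,0} = 2
G(3) = mex{2,1} = 0
G(4) = mex{0,2} = 1
G(5) = mex{1,0} = 2
G(6) = mex{2,1} = 0
G(7) = mex{0,2} = 1
G(8) = mex{1,0,0} = 2
G(9) = mex{2,1,1} = 0
G(10) = mex{0,2,2} = 1
G(11) = mex{1,0,0} = 2
G(12) = mex{2,1,1} = 0
G(13) = mex{0,2,2} = 1
G(14) = mex{1,0,0} = 2
G(15) = mex{2,1,1} = 0
G(16) = mex{0,2,2} = 1
G(17) = mex{1,0,0} = 2
G(18) = mex{2,1,1} = 0
G(19) = mex{0,2,2} = 1
G(20) = mex{1,0,0} = 2
G(21) = mex{2,1,1} = 0
G(22) = mex{0,2,2} = 1
G(23) = mex{1,0,0} = 2
G(24) = mex{2,1,1} = 0
G(25) = mex{0,2,2} = 1
G(26) = mex{1,0,0} = 2
G_B(26) = 2.
Combined Grundy value = 3 ⊕ 2 = 1.

1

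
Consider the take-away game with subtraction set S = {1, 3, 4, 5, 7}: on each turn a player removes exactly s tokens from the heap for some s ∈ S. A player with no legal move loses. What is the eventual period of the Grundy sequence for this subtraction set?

G(0) = 0
G(1) = mex{0} = 1
G(2) = mex{1} = 0
G(3) = mex{0,0} = 1
G(4) = mex{1,1,0} = 2
G(5) = mex{2,0,1,0} = 3
G(6) = mex{3,1,0,1} = 2
G(7) = mex{2,2,1,0,0} = 3
G(8) = mex{3,3,2,1,1} = 0
G(9) = mex{0,2,3,2,0} = 1
G(10) = mex{1,3,2,3,1} = 0
G(11) = mex{0,0,3,2,2} = 1
G(12) = mex{1,1,0,3,3} = 2
G(13) = mex{2,0,1,0,2} = 3
G(14) = mex{3,1,0,1,3} = 2
G(15) = mex{2,2,1,0,0} = 3
G(16) = mex{3,3,2,1,1} = 0
G(17) = mex{0,2,3,2,0} = 1
G(n+8) = G(n) holds for n = 0,…,6 (a full window of length max(S) = 7), so the sequence is purely periodic with period 8.

8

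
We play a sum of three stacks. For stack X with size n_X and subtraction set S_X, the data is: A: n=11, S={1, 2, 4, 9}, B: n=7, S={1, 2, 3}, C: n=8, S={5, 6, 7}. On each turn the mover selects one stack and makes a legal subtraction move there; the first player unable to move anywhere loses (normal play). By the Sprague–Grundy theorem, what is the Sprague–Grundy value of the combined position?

2

Stack A, S = {1, 2, 4, 9}:
G(0) = 0
G(1) = mex{0} = 1
G(2) = mex{1,0} = 2
G(3) = mex{2,1} = 0
G(4) = mex{0,2,0} = 1
G(5) = mex{1,0,1} = 2
G(6) = mex{2,1,2} = 0
G(7) = mex{0,2,0} = 1
G(8) = mex{1,0,1} = 2
G(9) = mex{2,1,2,0} = 3
G(10) = mex{3,2,0,1} = 4
G(11) = mex{4,3,1,2} = 0
G_A(11) = 0.
Stack B, S = {1, 2, 3}:
n : 0 1 2 3 4 5 6 7
G : 0 1 2 3 0 1 2 3
G_B(7) = 3.
Stack C, S = {5, 6, 7}:
G(0) = 0
G(1) = mex{} = 0
G(2) = mex{} = 0
G(3) = mex{} = 0
G(4) = mex{} = 0
G(5) = mex{0} = 1
G(6) = mex{0,0} = 1
G(7) = mex{0,0,0} = 1
G(8) = mex{0,0,0} = 1
G_C(8) = 1.
Combined Grundy value = 0 ⊕ 3 ⊕ 1 = 2.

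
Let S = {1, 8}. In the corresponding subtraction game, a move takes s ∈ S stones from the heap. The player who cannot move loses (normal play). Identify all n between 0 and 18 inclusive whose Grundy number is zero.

0, 2, 4, 6, 9, 11, 13, 15, 18

G(0) = 0
G(1) = mex{0} = 1
G(2) = mex{1} = 0
G(3) = mex{0} = 1
G(4) = mex{1} = 0
G(5) = mex{0} = 1
G(6) = mex{1} = 0
G(7) = mex{0} = 1
G(8) = mex{1,0} = 2
G(9) = mex{2,1} = 0
G(10) = mex{0,0} = 1
G(11) = mex{1,1} = 0
G(12) = mex{0,0} = 1
G(13) = mex{1,1} = 0
G(14) = mex{0,0} = 1
G(15) = mex{1,1} = 0
G(16) = mex{0,2} = 1
G(17) = mex{1,0} = 2
G(18) = mex{2,1} = 0
P-positions are exactly the n with G(n) = 0.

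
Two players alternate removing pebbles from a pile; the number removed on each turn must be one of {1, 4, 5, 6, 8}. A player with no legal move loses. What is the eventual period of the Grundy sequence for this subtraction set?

9

G(0) = 0
G(1) = mex{0} = 1
G(2) = mex{1} = 0
G(3) = mex{0} = 1
G(4) = mex{1,0} = 2
G(5) = mex{2,1,0} = 3
G(6) = mex{3,0,1,0} = 2
G(7) = mex{2,1,0,1} = 3
G(8) = mex{3,2,1,0,0} = 4
G(9) = mex{4,3,2,1,1} = 0
G(10) = mex{0,2,3,2,0} = 1
G(11) = mex{1,3,2,3,1} = 0
G(12) = mex{0,4,3,2,2} = 1
G(13) = mex{1,0,4,3,3} = 2
G(14) = mex{2,1,0,4,2} = 3
G(15) = mex{3,0,1,0,3} = 2
G(16) = mex{2,1,0,1,4} = 3
G(17) = mex{3,2,1,0,0} = 4
G(18) = mex{4,3,2,1,1} = 0
G(19) = mex{0,2,3,2,0} = 1
G(n+9) = G(n) holds for n = 0,…,7 (a full window of length max(S) = 8), so the sequence is purely periodic with period 9.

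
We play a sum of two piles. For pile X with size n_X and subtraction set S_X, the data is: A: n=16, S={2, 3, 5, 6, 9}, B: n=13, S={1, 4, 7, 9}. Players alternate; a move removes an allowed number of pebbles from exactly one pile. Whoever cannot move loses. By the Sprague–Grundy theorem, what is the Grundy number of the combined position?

0

Pile A, S = {2, 3, 5, 6, 9}:
n :  0  1  2  3  4  5  6  7  8  9 10 11 12 13 14 15 16
G :  0  0  1  1  2  2  3  3  0  4  1  5  0  4  1  2  0
G_A(16) = 0.
Pile B, S = {1, 4, 7, 9}:
n :  0  1  2  3  4  5  6  7  8  9 10 11 12 13
G :  0  1  0  1  2  0  1  2  0  1  0  1  2  0
G_B(13) = 0.
Combined Grundy value = 0 ⊕ 0 = 0.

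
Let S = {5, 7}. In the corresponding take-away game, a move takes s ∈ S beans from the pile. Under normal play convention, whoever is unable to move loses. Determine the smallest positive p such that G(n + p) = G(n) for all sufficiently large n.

n :  0  1  2  3  4  5  6  7  8  9 10 11 12 13 14 15 16 17 18 19 20 21 22 23 24 25
G :  0  0  0  0  0  1  1  1  1  1  2  2  0  0  0  0  0  1  1  1  1  1  2  2  0  0
G(n+12) = G(n) holds for n = 0,…,6 (a full window of length max(S) = 7), so the sequence is purely periodic with period 12.

12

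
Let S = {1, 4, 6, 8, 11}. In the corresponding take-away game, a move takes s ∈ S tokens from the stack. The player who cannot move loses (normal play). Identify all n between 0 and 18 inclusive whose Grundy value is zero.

0, 2, 5, 7, 12, 14, 17

n :  0  1  2  3  4  5  6  7  8  9 10 11 12 13 14 15 16 17 18
G :  0  1  0  1  2  0  1  0  1  2  3  2  0  1  0  1  2  0  1
P-positions are exactly the n with G(n) = 0.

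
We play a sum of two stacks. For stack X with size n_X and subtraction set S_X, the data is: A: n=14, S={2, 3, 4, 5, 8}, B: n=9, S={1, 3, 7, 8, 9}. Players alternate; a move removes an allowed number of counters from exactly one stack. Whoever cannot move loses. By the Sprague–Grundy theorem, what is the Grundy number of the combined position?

Stack A, S = {2, 3, 4, 5, 8}:
n :  0  1  2  3  4  5  6  7  8  9 10 11 12 13 14
G :  0  0  1  1  2  2  3  0  4  1  5  2  3  0  0
G_A(14) = 0.
Stack B, S = {1, 3, 7, 8, 9}:
n : 0 1 2 3 4 5 6 7 8 9
G : 0 1 0 1 0 1 0 1 2 3
G_B(9) = 3.
Combined Grundy value = 0 ⊕ 3 = 3.

3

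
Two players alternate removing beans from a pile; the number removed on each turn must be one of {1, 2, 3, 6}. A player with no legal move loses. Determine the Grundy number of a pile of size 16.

0

G(0) = 0
G(1) = mex{0} = 1
G(2) = mex{1,0} = 2
G(3) = mex{2,1,0} = 3
G(4) = mex{3,2,1} = 0
G(5) = mex{0,3,2} = 1
G(6) = mex{1,0,3,0} = 2
G(7) = mex{2,1,0,1} = 3
G(8) = mex{3,2,1,2} = 0
G(9) = mex{0,3,2,3} = 1
G(10) = mex{1,0,3,0} = 2
G(11) = mex{2,1,0,1} = 3
G(12) = mex{3,2,1,2} = 0
G(13) = mex{0,3,2,3} = 1
G(14) = mex{1,0,3,0} = 2
G(15) = mex{2,1,0,1} = 3
G(16) = mex{3,2,1,2} = 0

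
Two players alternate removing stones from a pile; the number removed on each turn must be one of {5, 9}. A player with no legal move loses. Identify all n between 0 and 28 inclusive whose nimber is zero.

0, 1, 2, 3, 4, 14, 15, 16, 17, 18, 28

n :  0  1  2  3  4  5  6  7  8  9 10 11 12 13 14 15 16 17 18 19 20 21 22 23 24 25 26 27 28
G :  0  0  0  0  0  1  1  1  1  1  2  2  2  2  0  0  0  0  0  1  1  1  1  1  2  2  2  2  0
P-positions are exactly the n with G(n) = 0.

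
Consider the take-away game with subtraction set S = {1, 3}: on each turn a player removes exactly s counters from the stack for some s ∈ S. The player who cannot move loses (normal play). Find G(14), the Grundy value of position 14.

0

G(0) = 0
G(1) = mex{0} = 1
G(2) = mex{1} = 0
G(3) = mex{0,0} = 1
G(4) = mex{1,1} = 0
G(5) = mex{0,0} = 1
G(6) = mex{1,1} = 0
G(7) = mex{0,0} = 1
G(8) = mex{1,1} = 0
G(9) = mex{0,0} = 1
G(10) = mex{1,1} = 0
G(11) = mex{0,0} = 1
G(12) = mex{1,1} = 0
G(13) = mex{0,0} = 1
G(14) = mex{1,1} = 0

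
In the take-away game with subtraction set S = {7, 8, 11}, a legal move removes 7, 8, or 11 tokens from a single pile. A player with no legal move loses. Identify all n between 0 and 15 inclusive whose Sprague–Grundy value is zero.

0, 1, 2, 3, 4, 5, 6

G(0) = 0
G(1) = mex{} = 0
G(2) = mex{} = 0
G(3) = mex{} = 0
G(4) = mex{} = 0
G(5) = mex{} = 0
G(6) = mex{} = 0
G(7) = mex{0} = 1
G(8) = mex{0,0} = 1
G(9) = mex{0,0} = 1
G(10) = mex{0,0} = 1
G(11) = mex{0,0,0} = 1
G(12) = mex{0,0,0} = 1
G(13) = mex{0,0,0} = 1
G(14) = mex{1,0,0} = 2
G(15) = mex{1,1,0} = 2
P-positions are exactly the n with G(n) = 0.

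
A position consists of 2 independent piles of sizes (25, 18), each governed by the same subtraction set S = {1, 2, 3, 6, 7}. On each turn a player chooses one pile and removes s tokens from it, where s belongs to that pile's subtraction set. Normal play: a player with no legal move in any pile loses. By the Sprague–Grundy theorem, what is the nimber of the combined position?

All piles use S = {1, 2, 3, 6, 7}:
n :  0  1  2  3  4  5  6  7  8  9 10 11 12 13 14 15 16 17 18 19 20 21 22 23 24 25
G :  0  1  2  3  0  1  2  3  0  1  2  3  0  1  2  3  0  1  2  3  0  1  2  3  0  1
Pile A: G(25) = 1.
Pile B: G(18) = 2.
Combined Grundy value = 1 ⊕ 2 = 3.

3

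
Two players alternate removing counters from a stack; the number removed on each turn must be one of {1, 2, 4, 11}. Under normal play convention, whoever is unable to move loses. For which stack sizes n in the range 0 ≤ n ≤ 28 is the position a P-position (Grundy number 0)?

0, 3, 6, 9, 12, 15, 18, 21, 24, 27

n :  0  1  2  3  4  5  6  7  8  9 10 11 12 13 14 15 16 17 18 19 20 21 22 23 24 25 26 27 28
G :  0  1  2  0  1  2  0  1  2  0  1  2  0  1  2  0  1  2  0  1  2  0  1  2  0  1  2  0  1
P-positions are exactly the n with G(n) = 0.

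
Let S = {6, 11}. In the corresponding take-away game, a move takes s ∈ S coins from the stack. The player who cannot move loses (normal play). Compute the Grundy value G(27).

G(0) = 0
G(1) = mex{} = 0
G(2) = mex{} = 0
G(3) = mex{} = 0
G(4) = mex{} = 0
G(5) = mex{} = 0
G(6) = mex{0} = 1
G(7) = mex{0} = 1
G(8) = mex{0} = 1
G(9) = mex{0} = 1
G(10) = mex{0} = 1
G(11) = mex{0,0} = 1
G(12) = mex{1,0} = 2
G(13) = mex{1,0} = 2
G(14) = mex{1,0} = 2
G(15) = mex{1,0} = 2
G(16) = mex{1,0} = 2
G(17) = mex{1,1} = 0
G(18) = mex{2,1} = 0
G(19) = mex{2,1} = 0
G(20) = mex{2,1} = 0
G(21) = mex{2,1} = 0
G(22) = mex{2,1} = 0
G(23) = mex{0,2} = 1
G(24) = mex{0,2} = 1
G(25) = mex{0,2} = 1
G(26) = mex{0,2} = 1
G(27) = mex{0,2} = 1

1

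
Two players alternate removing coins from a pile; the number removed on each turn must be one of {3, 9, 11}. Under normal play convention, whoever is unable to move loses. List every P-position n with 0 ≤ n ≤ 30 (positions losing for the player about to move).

G(0) = 0
G(1) = mex{} = 0
G(2) = mex{} = 0
G(3) = mex{0} = 1
G(4) = mex{0} = 1
G(5) = mex{0} = 1
G(6) = mex{1} = 0
G(7) = mex{1} = 0
G(8) = mex{1} = 0
G(9) = mex{0,0} = 1
G(10) = mex{0,0} = 1
G(11) = mex{0,0,0} = 1
G(12) = mex{1,1,0} = 2
G(13) = mex{1,1,0} = 2
G(14) = mex{1,1,1} = 0
G(15) = mex{2,0,1} = 3
G(16) = mex{2,0,1} = 3
G(17) = mex{0,0,0} = 1
G(18) = mex{3,1,0} = 2
G(19) = mex{3,1,0} = 2
G(20) = mex{1,1,1} = 0
G(21) = mex{2,2,1} = 0
G(22) = mex{2,2,1} = 0
G(23) = mex{0,0,2} = 1
G(24) = mex{0,3,2} = 1
G(25) = mex{0,3,0} = 1
G(26) = mex{1,1,3} = 0
G(27) = mex{1,2,3} = 0
G(28) = mex{1,2,1} = 0
G(29) = mex{0,0,2} = 1
G(30) = mex{0,0,2} = 1
P-positions are exactly the n with G(n) = 0.

0, 1, 2, 6, 7, 8, 14, 20, 21, 22, 26, 27, 28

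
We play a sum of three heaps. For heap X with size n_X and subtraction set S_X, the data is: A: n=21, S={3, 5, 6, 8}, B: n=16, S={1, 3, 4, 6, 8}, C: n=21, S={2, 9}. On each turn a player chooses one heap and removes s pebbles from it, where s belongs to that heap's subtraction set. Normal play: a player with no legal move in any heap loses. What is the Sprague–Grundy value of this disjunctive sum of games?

Heap A, S = {3, 5, 6, 8}:
G(0) = 0
G(1) = mex{} = 0
G(2) = mex{} = 0
G(3) = mex{0} = 1
G(4) = mex{0} = 1
G(5) = mex{0,0} = 1
G(6) = mex{1,0,0} = 2
G(7) = mex{1,0,0} = 2
G(8) = mex{1,1,0,0} = 2
G(9) = mex{2,1,1,0} = 3
G(10) = mex{2,1,1,0} = 3
G(11) = mex{2,2,1,1} = 0
G(12) = mex{3,2,2,1} = 0
G(13) = mex{3,2,2,1} = 0
G(14) = mex{0,3,2,2} = 1
G(15) = mex{0,3,3,2} = 1
G(16) = mex{0,0,3,2} = 1
G(17) = mex{1,0,0,3} = 2
G(18) = mex{1,0,0,3} = 2
G(19) = mex{1,1,0,0} = 2
G(20) = mex{2,1,1,0} = 3
G(21) = mex{2,1,1,0} = 3
G_A(21) = 3.
Heap B, S = {1, 3, 4, 6, 8}:
n :  0  1  2  3  4  5  6  7  8  9 10 11 12 13 14 15 16
G :  0  1  0  1  2  3  2  0  1  0  1  2  3  2  0  1  0
G_B(16) = 0.
Heap C, S = {2, 9}:
G(0) = 0
G(1) = mex{} = 0
G(2) = mex{0} = 1
G(3) = mex{0} = 1
G(4) = mex{1} = 0
G(5) = mex{1} = 0
G(6) = mex{0} = 1
G(7) = mex{0} = 1
G(8) = mex{1} = 0
G(9) = mex{1,0} = 2
G(10) = mex{0,0} = 1
G(11) = mex{2,1} = 0
G(12) = mex{1,1} = 0
G(13) = mex{0,0} = 1
G(14) = mex{0,0} = 1
G(15) = mex{1,1} = 0
G(16) = mex{1,1} = 0
G(17) = mex{0,0} = 1
G(18) = mex{0,2} = 1
G(19) = mex{1,1} = 0
G(20) = mex{1,0} = 2
G(21) = mex{0,0} = 1
G_C(21) = 1.
Combined Grundy value = 3 ⊕ 0 ⊕ 1 = 2.

2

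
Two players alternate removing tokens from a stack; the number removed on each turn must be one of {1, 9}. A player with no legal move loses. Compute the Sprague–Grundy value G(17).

1

G(0) = 0
G(1) = mex{0} = 1
G(2) = mex{1} = 0
G(3) = mex{0} = 1
G(4) = mex{1} = 0
G(5) = mex{0} = 1
G(6) = mex{1} = 0
G(7) = mex{0} = 1
G(8) = mex{1} = 0
G(9) = mex{0,0} = 1
G(10) = mex{1,1} = 0
G(11) = mex{0,0} = 1
G(12) = mex{1,1} = 0
G(13) = mex{0,0} = 1
G(14) = mex{1,1} = 0
G(15) = mex{0,0} = 1
G(16) = mex{1,1} = 0
G(17) = mex{0,0} = 1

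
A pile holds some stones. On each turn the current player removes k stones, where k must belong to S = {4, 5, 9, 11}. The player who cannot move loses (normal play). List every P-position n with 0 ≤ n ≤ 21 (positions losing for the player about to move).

G(0) = 0
G(1) = mex{} = 0
G(2) = mex{} = 0
G(3) = mex{} = 0
G(4) = mex{0} = 1
G(5) = mex{0,0} = 1
G(6) = mex{0,0} = 1
G(7) = mex{0,0} = 1
G(8) = mex{1,0} = 2
G(9) = mex{1,1,0} = 2
G(10) = mex{1,1,0} = 2
G(11) = mex{1,1,0,0} = 2
G(12) = mex{2,1,0,0} = 3
G(13) = mex{2,2,1,0} = 3
G(14) = mex{2,2,1,0} = 3
G(15) = mex{2,2,1,1} = 0
G(16) = mex{3,2,1,1} = 0
G(17) = mex{3,3,2,1} = 0
G(18) = mex{3,3,2,1} = 0
G(19) = mex{0,3,2,2} = 1
G(20) = mex{0,0,2,2} = 1
G(21) = mex{0,0,3,2} = 1
P-positions are exactly the n with G(n) = 0.

0, 1, 2, 3, 15, 16, 17, 18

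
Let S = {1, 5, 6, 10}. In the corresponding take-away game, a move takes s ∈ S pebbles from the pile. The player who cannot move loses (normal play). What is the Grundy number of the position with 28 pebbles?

2

n :  0  1  2  3  4  5  6  7  8  9 10 11 12 13 14 15 16 17 18 19 20 21 22 23 24 25 26 27 28
G :  0  1  0  1  0  1  2  3  2  3  2  0  1  0  1  0  1  2  3  2  3  2  0  1  0  1  0  1  2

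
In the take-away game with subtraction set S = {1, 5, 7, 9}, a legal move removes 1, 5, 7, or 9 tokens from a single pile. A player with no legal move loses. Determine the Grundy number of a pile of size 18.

G(0) = 0
G(1) = mex{0} = 1
G(2) = mex{1} = 0
G(3) = mex{0} = 1
G(4) = mex{1} = 0
G(5) = mex{0,0} = 1
G(6) = mex{1,1} = 0
G(7) = mex{0,0,0} = 1
G(8) = mex{1,1,1} = 0
G(9) = mex{0,0,0,0} = 1
G(10) = mex{1,1,1,1} = 0
G(11) = mex{0,0,0,0} = 1
G(12) = mex{1,1,1,1} = 0
G(13) = mex{0,0,0,0} = 1
G(14) = mex{1,1,1,1} = 0
G(15) = mex{0,0,0,0} = 1
G(16) = mex{1,1,1,1} = 0
G(17) = mex{0,0,0,0} = 1
G(18) = mex{1,1,1,1} = 0

0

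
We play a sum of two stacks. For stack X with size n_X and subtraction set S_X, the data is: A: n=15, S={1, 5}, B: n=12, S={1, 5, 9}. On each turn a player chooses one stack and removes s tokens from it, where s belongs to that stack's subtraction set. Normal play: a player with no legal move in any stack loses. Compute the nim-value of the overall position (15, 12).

1

Stack A, S = {1, 5}:
G(0) = 0
G(1) = mex{0} = 1
G(2) = mex{1} = 0
G(3) = mex{0} = 1
G(4) = mex{1} = 0
G(5) = mex{0,0} = 1
G(6) = mex{1,1} = 0
G(7) = mex{0,0} = 1
G(8) = mex{1,1} = 0
G(9) = mex{0,0} = 1
G(10) = mex{1,1} = 0
G(11) = mex{0,0} = 1
G(12) = mex{1,1} = 0
G(13) = mex{0,0} = 1
G(14) = mex{1,1} = 0
G(15) = mex{0,0} = 1
G_A(15) = 1.
Stack B, S = {1, 5, 9}:
n :  0  1  2  3  4  5  6  7  8  9 10 11 12
G :  0  1  0  1  0  1  0  1  0  1  0  1  0
G_B(12) = 0.
Combined Grundy value = 1 ⊕ 0 = 1.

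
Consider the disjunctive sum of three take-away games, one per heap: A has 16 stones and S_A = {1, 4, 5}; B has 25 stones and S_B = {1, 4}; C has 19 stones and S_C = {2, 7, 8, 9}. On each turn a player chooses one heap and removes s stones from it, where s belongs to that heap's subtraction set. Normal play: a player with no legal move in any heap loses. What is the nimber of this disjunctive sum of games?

0

Heap A, S = {1, 4, 5}:
G(0) = 0
G(1) = mex{0} = 1
G(2) = mex{1} = 0
G(3) = mex{0} = 1
G(4) = mex{1,0} = 2
G(5) = mex{2,1,0} = 3
G(6) = mex{3,0,1} = 2
G(7) = mex{2,1,0} = 3
G(8) = mex{3,2,1} = 0
G(9) = mex{0,3,2} = 1
G(10) = mex{1,2,3} = 0
G(11) = mex{0,3,2} = 1
G(12) = mex{1,0,3} = 2
G(13) = mex{2,1,0} = 3
G(14) = mex{3,0,1} = 2
G(15) = mex{2,1,0} = 3
G(16) = mex{3,2,1} = 0
G_A(16) = 0.
Heap B, S = {1, 4}:
n :  0  1  2  3  4  5  6  7  8  9 10 11 12 13 14 15 16 17 18 19 20 21 22 23 24 25
G :  0  1  0  1  2  0  1  0  1  2  0  1  0  1  2  0  1  0  1  2  0  1  0  1  2  0
G_B(25) = 0.
Heap C, S = {2, 7, 8, 9}:
G(0) = 0
G(1) = mex{} = 0
G(2) = mex{0} = 1
G(3) = mex{0} = 1
G(4) = mex{1} = 0
G(5) = mex{1} = 0
G(6) = mex{0} = 1
G(7) = mex{0,0} = 1
G(8) = mex{1,0,0} = 2
G(9) = mex{1,1,0,0} = 2
G(10) = mex{2,1,1,0} = 3
G(11) = mex{2,0,1,1} = 3
G(12) = mex{3,0,0,1} = 2
G(13) = mex{3,1,0,0} = 2
G(14) = mex{2,1,1,0} = 3
G(15) = mex{2,2,1,1} = 0
G(16) = mex{3,2,2,1} = 0
G(17) = mex{0,3,2,2} = 1
G(18) = mex{0,3,3,2} = 1
G(19) = mex{1,2,3,3} = 0
G_C(19) = 0.
Combined Grundy value = 0 ⊕ 0 ⊕ 0 = 0.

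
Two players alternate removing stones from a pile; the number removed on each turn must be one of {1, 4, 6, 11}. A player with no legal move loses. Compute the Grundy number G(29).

2

n :  0  1  2  3  4  5  6  7  8  9 10 11 12 13 14 15 16 17 18 19 20 21 22 23 24 25 26 27 28 29
G :  0  1  0  1  2  0  1  0  1  2  0  1  0  1  2  0  1  0  1  2  0  1  0  1  2  0  1  0  1  2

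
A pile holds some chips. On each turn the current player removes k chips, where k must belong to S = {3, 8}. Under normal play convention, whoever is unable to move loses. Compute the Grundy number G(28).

n :  0  1  2  3  4  5  6  7  8  9 10 11 12 13 14 15 16 17 18 19 20 21 22 23 24 25 26 27 28
G :  0  0  0  1  1  1  0  0  2  1  1  0  0  0  1  1  1  0  0  2  1  1  0  0  0  1  1  1  0

0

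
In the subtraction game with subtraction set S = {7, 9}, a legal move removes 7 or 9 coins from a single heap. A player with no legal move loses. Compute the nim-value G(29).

n :  0  1  2  3  4  5  6  7  8  9 10 11 12 13 14 15 16 17 18 19 20 21 22 23 24 25 26 27 28 29
G :  0  0  0  0  0  0  0  1  1  1  1  1  1  1  2  2  0  0  0  0  0  0  0  1  1  1  1  1  1  1

1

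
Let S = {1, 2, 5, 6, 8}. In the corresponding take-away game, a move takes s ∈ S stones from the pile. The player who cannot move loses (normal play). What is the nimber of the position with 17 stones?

n :  0  1  2  3  4  5  6  7  8  9 10 11 12 13 14 15 16 17
G :  0  1  2  0  1  2  3  0  1  2  0  1  2  3  0  1  2  0

0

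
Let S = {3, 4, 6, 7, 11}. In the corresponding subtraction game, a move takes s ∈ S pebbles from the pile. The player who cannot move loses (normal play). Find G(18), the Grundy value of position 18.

G(0) = 0
G(1) = mex{} = 0
G(2) = mex{} = 0
G(3) = mex{0} = 1
G(4) = mex{0,0} = 1
G(5) = mex{0,0} = 1
G(6) = mex{1,0,0} = 2
G(7) = mex{1,1,0,0} = 2
G(8) = mex{1,1,0,0} = 2
G(9) = mex{2,1,1,0} = 3
G(10) = mex{2,2,1,1} = 0
G(11) = mex{2,2,1,1,0} = 3
G(12) = mex{3,2,2,1,0} = 4
G(13) = mex{0,3,2,2,0} = 1
G(14) = mex{3,0,2,2,1} = 4
G(15) = mex{4,3,3,2,1} = 0
G(16) = mex{1,4,0,3,1} = 2
G(17) = mex{4,1,3,0,2} = 5
G(18) = mex{0,4,4,3,2} = 1

1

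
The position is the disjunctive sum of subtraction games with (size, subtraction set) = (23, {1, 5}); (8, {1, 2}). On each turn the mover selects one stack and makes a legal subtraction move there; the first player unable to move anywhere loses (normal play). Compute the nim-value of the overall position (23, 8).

Stack A, S = {1, 5}:
G(0) = 0
G(1) = mex{0} = 1
G(2) = mex{1} = 0
G(3) = mex{0} = 1
G(4) = mex{1} = 0
G(5) = mex{0,0} = 1
G(6) = mex{1,1} = 0
G(7) = mex{0,0} = 1
G(8) = mex{1,1} = 0
G(9) = mex{0,0} = 1
G(10) = mex{1,1} = 0
G(11) = mex{0,0} = 1
G(12) = mex{1,1} = 0
G(13) = mex{0,0} = 1
G(14) = mex{1,1} = 0
G(15) = mex{0,0} = 1
G(16) = mex{1,1} = 0
G(17) = mex{0,0} = 1
G(18) = mex{1,1} = 0
G(19) = mex{0,0} = 1
G(20) = mex{1,1} = 0
G(21) = mex{0,0} = 1
G(22) = mex{1,1} = 0
G(23) = mex{0,0} = 1
G_A(23) = 1.
Stack B, S = {1, 2}:
n : 0 1 2 3 4 5 6 7 8
G : 0 1 2 0 1 2 0 1 2
G_B(8) = 2.
Combined Grundy value = 1 ⊕ 2 = 3.

3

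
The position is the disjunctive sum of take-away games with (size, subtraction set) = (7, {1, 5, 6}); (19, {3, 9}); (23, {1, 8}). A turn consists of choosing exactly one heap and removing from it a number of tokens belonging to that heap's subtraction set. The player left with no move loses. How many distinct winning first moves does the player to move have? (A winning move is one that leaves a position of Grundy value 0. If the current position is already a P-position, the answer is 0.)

Heap A, S = {1, 5, 6}:
G(0) = 0
G(1) = mex{0} = 1
G(2) = mex{1} = 0
G(3) = mex{0} = 1
G(4) = mex{1} = 0
G(5) = mex{0,0} = 1
G(6) = mex{1,1,0} = 2
G(7) = mex{2,0,1} = 3
G_A(7) = 3.
Heap B, S = {3, 9}:
n :  0  1  2  3  4  5  6  7  8  9 10 11 12 13 14 15 16 17 18 19
G :  0  0  0  1  1  1  0  0  0  1  1  1  0  0  0  1  1  1  0  0
G_B(19) = 0.
Heap C, S = {1, 8}:
G(0) = 0
G(1) = mex{0} = 1
G(2) = mex{1} = 0
G(3) = mex{0} = 1
G(4) = mex{1} = 0
G(5) = mex{0} = 1
G(6) = mex{1} = 0
G(7) = mex{0} = 1
G(8) = mex{1,0} = 2
G(9) = mex{2,1} = 0
G(10) = mex{0,0} = 1
G(11) = mex{1,1} = 0
G(12) = mex{0,0} = 1
G(13) = mex{1,1} = 0
G(14) = mex{0,0} = 1
G(15) = mex{1,1} = 0
G(16) = mex{0,2} = 1
G(17) = mex{1,0} = 2
G(18) = mex{2,1} = 0
G(19) = mex{0,0} = 1
G(20) = mex{1,1} = 0
G(21) = mex{0,0} = 1
G(22) = mex{1,1} = 0
G(23) = mex{0,0} = 1
G_C(23) = 1.
Combined Grundy value = 3 ⊕ 0 ⊕ 1 = 2.
A winning move leaves total XOR = 0, i.e. changes one component's Grundy value g to g ⊕ X where X is the current total.
Heap A: need g' = 3⊕2 = 1. Options: 7−1→G=2, 7−5→G=0, 7−6→G=1. Hits: 1.
Heap B: need g' = 0⊕2 = 2. Options: 19−3→G=1, 19−9→G=1. Hits: 0.
Heap C: need g' = 1⊕2 = 3. Options: 23−1→G=0, 23−8→G=0. Hits: 0.

1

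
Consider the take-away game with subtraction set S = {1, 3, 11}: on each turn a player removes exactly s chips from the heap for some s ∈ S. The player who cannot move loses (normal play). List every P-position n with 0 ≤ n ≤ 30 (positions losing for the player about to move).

0, 2, 4, 6, 8, 10, 12, 14, 16, 18, 20, 22, 24, 26, 28, 30

G(0) = 0
G(1) = mex{0} = 1
G(2) = mex{1} = 0
G(3) = mex{0,0} = 1
G(4) = mex{1,1} = 0
G(5) = mex{0,0} = 1
G(6) = mex{1,1} = 0
G(7) = mex{0,0} = 1
G(8) = mex{1,1} = 0
G(9) = mex{0,0} = 1
G(10) = mex{1,1} = 0
G(11) = mex{0,0,0} = 1
G(12) = mex{1,1,1} = 0
G(13) = mex{0,0,0} = 1
G(14) = mex{1,1,1} = 0
G(15) = mex{0,0,0} = 1
G(16) = mex{1,1,1} = 0
G(17) = mex{0,0,0} = 1
G(18) = mex{1,1,1} = 0
G(19) = mex{0,0,0} = 1
G(20) = mex{1,1,1} = 0
G(21) = mex{0,0,0} = 1
G(22) = mex{1,1,1} = 0
G(23) = mex{0,0,0} = 1
G(24) = mex{1,1,1} = 0
G(25) = mex{0,0,0} = 1
G(26) = mex{1,1,1} = 0
G(27) = mex{0,0,0} = 1
G(28) = mex{1,1,1} = 0
G(29) = mex{0,0,0} = 1
G(30) = mex{1,1,1} = 0
P-positions are exactly the n with G(n) = 0.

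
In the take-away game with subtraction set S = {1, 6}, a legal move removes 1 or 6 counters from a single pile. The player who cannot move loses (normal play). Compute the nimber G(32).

n :  0  1  2  3  4  5  6  7  8  9 10 11 12 13 14 15 16 17 18 19 20 21 22 23 24 25 26 27 28 29 30 31 32
G :  0  1  0  1  0  1  2  0  1  0  1  0  1  2  0  1  0  1  0  1  2  0  1  0  1  0  1  2  0  1  0  1  0

0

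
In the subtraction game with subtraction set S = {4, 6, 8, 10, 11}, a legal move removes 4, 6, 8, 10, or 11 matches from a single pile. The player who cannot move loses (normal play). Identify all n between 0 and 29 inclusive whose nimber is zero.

0, 1, 2, 3, 15, 16, 17, 18

G(0) = 0
G(1) = mex{} = 0
G(2) = mex{} = 0
G(3) = mex{} = 0
G(4) = mex{0} = 1
G(5) = mex{0} = 1
G(6) = mex{0,0} = 1
G(7) = mex{0,0} = 1
G(8) = mex{1,0,0} = 2
G(9) = mex{1,0,0} = 2
G(10) = mex{1,1,0,0} = 2
G(11) = mex{1,1,0,0,0} = 2
G(12) = mex{2,1,1,0,0} = 3
G(13) = mex{2,1,1,0,0} = 3
G(14) = mex{2,2,1,1,0} = 3
G(15) = mex{2,2,1,1,1} = 0
G(16) = mex{3,2,2,1,1} = 0
G(17) = mex{3,2,2,1,1} = 0
G(18) = mex{3,3,2,2,1} = 0
G(19) = mex{0,3,2,2,2} = 1
G(20) = mex{0,3,3,2,2} = 1
G(21) = mex{0,0,3,2,2} = 1
G(22) = mex{0,0,3,3,2} = 1
G(23) = mex{1,0,0,3,3} = 2
G(24) = mex{1,0,0,3,3} = 2
G(25) = mex{1,1,0,0,3} = 2
G(26) = mex{1,1,0,0,0} = 2
G(27) = mex{2,1,1,0,0} = 3
G(28) = mex{2,1,1,0,0} = 3
G(29) = mex{2,2,1,1,0} = 3
P-positions are exactly the n with G(n) = 0.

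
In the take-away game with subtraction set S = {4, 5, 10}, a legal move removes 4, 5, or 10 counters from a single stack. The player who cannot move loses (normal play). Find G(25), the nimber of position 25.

2

G(0) = 0
G(1) = mex{} = 0
G(2) = mex{} = 0
G(3) = mex{} = 0
G(4) = mex{0} = 1
G(5) = mex{0,0} = 1
G(6) = mex{0,0} = 1
G(7) = mex{0,0} = 1
G(8) = mex{1,0} = 2
G(9) = mex{1,1} = 0
G(10) = mex{1,1,0} = 2
G(11) = mex{1,1,0} = 2
G(12) = mex{2,1,0} = 3
G(13) = mex{0,2,0} = 1
G(14) = mex{2,0,1} = 3
G(15) = mex{2,2,1} = 0
G(16) = mex{3,2,1} = 0
G(17) = mex{1,3,1} = 0
G(18) = mex{3,1,2} = 0
G(19) = mex{0,3,0} = 1
G(20) = mex{0,0,2} = 1
G(21) = mex{0,0,2} = 1
G(22) = mex{0,0,3} = 1
G(23) = mex{1,0,1} = 2
G(24) = mex{1,1,3} = 0
G(25) = mex{1,1,0} = 2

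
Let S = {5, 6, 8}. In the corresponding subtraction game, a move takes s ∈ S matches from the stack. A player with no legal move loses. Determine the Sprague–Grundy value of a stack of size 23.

2

n :  0  1  2  3  4  5  6  7  8  9 10 11 12 13 14 15 16 17 18 19 20 21 22 23
G :  0  0  0  0  0  1  1  1  1  1  2  2  2  0  0  0  0  0  1  1  1  1  1  2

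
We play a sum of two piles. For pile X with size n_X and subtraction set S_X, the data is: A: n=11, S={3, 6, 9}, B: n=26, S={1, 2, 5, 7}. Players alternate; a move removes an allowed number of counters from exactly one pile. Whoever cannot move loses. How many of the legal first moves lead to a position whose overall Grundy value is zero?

Pile A, S = {3, 6, 9}:
n :  0  1  2  3  4  5  6  7  8  9 10 11
G :  0  0  0  1  1  1  2  2  2  3  3  3
G_A(11) = 3.
Pile B, S = {1, 2, 5, 7}:
n :  0  1  2  3  4  5  6  7  8  9 10 11 12 13 14 15 16 17 18 19 20 21 22 23 24 25 26
G :  0  1  2  0  1  2  0  1  2  0  1  2  0  1  2  0  1  2  0  1  2  0  1  2  0  1  2
G_B(26) = 2.
Combined Grundy value = 3 ⊕ 2 = 1.
A winning move leaves total XOR = 0, i.e. changes one component's Grundy value g to g ⊕ X where X is the current total.
Pile A: need g' = 3⊕1 = 2. Options: 11−3→G=2, 11−6→G=1, 11−9→G=0. Hits: 1.
Pile B: need g' = 2⊕1 = 3. Options: 26−1→G=1, 26−2→G=0, 26−5→G=0, 26−7→G=1. Hits: 0.

1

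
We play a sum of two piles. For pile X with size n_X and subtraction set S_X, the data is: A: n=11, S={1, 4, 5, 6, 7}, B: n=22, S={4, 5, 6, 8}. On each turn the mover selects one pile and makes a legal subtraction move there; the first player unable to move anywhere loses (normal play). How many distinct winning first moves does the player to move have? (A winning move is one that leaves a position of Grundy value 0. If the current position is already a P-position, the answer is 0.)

5

Pile A, S = {1, 4, 5, 6, 7}:
n :  0  1  2  3  4  5  6  7  8  9 10 11
G :  0  1  0  1  2  3  2  3  4  5  0  1
G_A(11) = 1.
Pile B, S = {4, 5, 6, 8}:
G(0) = 0
G(1) = mex{} = 0
G(2) = mex{} = 0
G(3) = mex{} = 0
G(4) = mex{0} = 1
G(5) = mex{0,0} = 1
G(6) = mex{0,0,0} = 1
G(7) = mex{0,0,0} = 1
G(8) = mex{1,0,0,0} = 2
G(9) = mex{1,1,0,0} = 2
G(10) = mex{1,1,1,0} = 2
G(11) = mex{1,1,1,0} = 2
G(12) = mex{2,1,1,1} = 0
G(13) = mex{2,2,1,1} = 0
G(14) = mex{2,2,2,1} = 0
G(15) = mex{2,2,2,1} = 0
G(16) = mex{0,2,2,2} = 1
G(17) = mex{0,0,2,2} = 1
G(18) = mex{0,0,0,2} = 1
G(19) = mex{0,0,0,2} = 1
G(20) = mex{1,0,0,0} = 2
G(21) = mex{1,1,0,0} = 2
G(22) = mex{1,1,1,0} = 2
G_B(22) = 2.
Combined Grundy value = 1 ⊕ 2 = 3.
A winning move leaves total XOR = 0, i.e. changes one component's Grundy value g to g ⊕ X where X is the current total.
Pile A: need g' = 1⊕3 = 2. Options: 11−1→G=0, 11−4→G=3, 11−5→G=2, 11−6→G=3, 11−7→G=2. Hits: 2.
Pile B: need g' = 2⊕3 = 1. Options: 22−4→G=1, 22−5→G=1, 22−6→G=1, 22−8→G=0. Hits: 3.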